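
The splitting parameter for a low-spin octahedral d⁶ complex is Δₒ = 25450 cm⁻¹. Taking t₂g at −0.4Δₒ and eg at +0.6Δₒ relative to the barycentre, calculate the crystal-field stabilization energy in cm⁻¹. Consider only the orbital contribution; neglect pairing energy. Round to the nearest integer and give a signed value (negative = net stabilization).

Electron filling gives t₂g⁶ eg⁰.
The orbital stabilization is -2.4Δₒ = -2.4 × 25450 = -61080 cm⁻¹.

-61080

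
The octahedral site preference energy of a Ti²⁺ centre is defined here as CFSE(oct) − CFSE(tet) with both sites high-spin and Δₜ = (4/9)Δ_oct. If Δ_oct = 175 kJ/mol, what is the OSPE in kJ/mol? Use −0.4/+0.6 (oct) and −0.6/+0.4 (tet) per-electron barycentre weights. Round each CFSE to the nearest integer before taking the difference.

-47

Ti²⁺: group 4, so d-count = 4 − 2 = 2.
In an octahedral site d² (HS) is t₂g² eg⁰, giving CFSE(oct) = -0.8Δ_oct = -140 kJ/mol.
Tetrahedral e² t₂⁰ gives -1.2Δₜ = -1.2 × (4/9) × 175 = -93 kJ/mol.
OSPE = -140 − (-93) = -47 kJ/mol.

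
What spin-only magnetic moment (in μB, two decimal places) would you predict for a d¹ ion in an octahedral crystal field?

For octahedral d¹ the high- and low-spin configurations coincide.
Configuration: t₂g¹ eg⁰ → 1 unpaired electron.
μ(spin-only) = √[1(1+2)] = √3 ≈ 1.73 μB.

1.73 μB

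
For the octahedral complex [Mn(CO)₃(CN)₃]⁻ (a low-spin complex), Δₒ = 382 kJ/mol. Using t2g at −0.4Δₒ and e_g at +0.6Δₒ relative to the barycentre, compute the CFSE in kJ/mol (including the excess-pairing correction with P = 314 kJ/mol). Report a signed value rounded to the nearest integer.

Ligand charges: 3×(+0) from CO and 3×(-1) from CN⁻ sum to -3; with overall charge -1, Mn is +2.
Mn²⁺: group 7, so d-count = 7 − 2 = 5.
Electron filling gives t2g^5 e_g^0.
Orbital CFSE = 5(-0.4) + 0(0.6) = -2.0Δₒ = -2.0 × 382 = -764 kJ/mol.
High-spin d⁵ would be t2g^3 e_g^2 with 0 pairs; low-spin has 2, so 2 excess pairs cost +2P = +628 kJ/mol.
Net CFSE = -764 + 628 = -136 kJ/mol.

-136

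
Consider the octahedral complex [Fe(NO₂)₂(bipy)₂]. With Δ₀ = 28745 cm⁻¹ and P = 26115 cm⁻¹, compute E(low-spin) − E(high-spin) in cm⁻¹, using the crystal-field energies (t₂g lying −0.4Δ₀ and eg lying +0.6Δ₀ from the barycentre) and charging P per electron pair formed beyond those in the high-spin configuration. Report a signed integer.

Ligand charges: 2×(-1) from NO₂⁻ and 2×(+0) from bipy sum to -2; with overall charge +0, Fe is +2.
Fe²⁺: group 8, so d-count = 8 − 2 = 6.
In the high-spin limit (t₂g⁴ eg²) the orbital term is -0.4Δ₀ = -11498 cm⁻¹, with no excess pairing.
For low-spin the configuration is t₂g⁶ eg⁰: orbital energy -2.4 × 28745 = -68988 cm⁻¹, and 2 additional pairs relative to high-spin add 52230 cm⁻¹, giving -16758 cm⁻¹.
Thus E(LS) − E(HS) = -5260 cm⁻¹.

-5260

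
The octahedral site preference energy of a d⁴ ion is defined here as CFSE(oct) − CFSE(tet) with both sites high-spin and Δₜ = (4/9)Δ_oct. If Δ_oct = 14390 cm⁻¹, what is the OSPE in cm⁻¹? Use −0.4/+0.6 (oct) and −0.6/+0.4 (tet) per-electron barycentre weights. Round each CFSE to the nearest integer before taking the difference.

Octahedral high-spin t₂g³ eg¹: CFSE = -0.6 × 14390 = -8634 cm⁻¹.
Tetrahedral: e² t₂², CFSE = 2(−0.6) + 2(+0.4) = -0.4Δₜ = -0.4 × (4/9) × 14390 = -2558 cm⁻¹.
Subtracting, OSPE = -8634 − (-2558) = -6076 cm⁻¹.

-6076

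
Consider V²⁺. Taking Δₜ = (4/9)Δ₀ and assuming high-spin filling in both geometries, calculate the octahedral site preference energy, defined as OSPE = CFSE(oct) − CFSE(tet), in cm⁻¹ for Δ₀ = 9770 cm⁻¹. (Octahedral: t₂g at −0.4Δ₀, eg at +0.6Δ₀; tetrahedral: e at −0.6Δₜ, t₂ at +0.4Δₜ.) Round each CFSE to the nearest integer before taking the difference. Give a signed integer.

-8250

V is in group 5, so V²⁺ is d³ (5 − 2 = 3).
Octahedral (high-spin): t₂g³ eg⁰, CFSE = 3(−0.4) + 0(+0.6) = -1.2Δ₀ = -1.2 × 9770 = -11724 cm⁻¹.
Tetrahedral: e² t₂¹, CFSE = 2(−0.6) + 1(+0.4) = -0.8Δₜ = -0.8 × (4/9) × 9770 = -3474 cm⁻¹.
OSPE = -11724 − (-3474) = -8250 cm⁻¹.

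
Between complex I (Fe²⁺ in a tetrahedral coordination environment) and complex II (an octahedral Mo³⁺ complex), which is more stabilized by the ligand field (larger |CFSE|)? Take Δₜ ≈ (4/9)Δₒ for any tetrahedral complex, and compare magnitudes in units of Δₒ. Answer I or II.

I: Fe sits in group 8; removing 2 electrons leaves Fe²⁺ with 8 − 2 = 6 d electrons; Tetrahedral splitting is small, so the complex is high-spin; e³ t₂³, CFSE = -0.6Δₜ ≈ -0.27Δₒ.
II: Mo is in group 6, so Mo³⁺ is d³ (6 − 3 = 3); For octahedral d³ the high- and low-spin configurations coincide; t₂g³ eg⁰, CFSE = -1.2Δₒ.
So II has the larger |CFSE|.

II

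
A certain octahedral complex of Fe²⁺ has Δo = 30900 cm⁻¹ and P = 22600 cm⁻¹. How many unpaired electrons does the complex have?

0

Fe is in group 8, so Fe²⁺ is d⁶ (8 − 2 = 6).
Since Δo = 30900 cm⁻¹ > P = 22600 cm⁻¹, the complex adopts the low-spin configuration.
That gives t₂g⁶ eg⁰.
Unpaired electrons: 0.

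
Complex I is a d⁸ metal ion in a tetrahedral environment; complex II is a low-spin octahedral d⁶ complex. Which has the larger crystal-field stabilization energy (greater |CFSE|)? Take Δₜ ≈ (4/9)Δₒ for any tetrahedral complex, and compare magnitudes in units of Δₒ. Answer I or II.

II

I: With tetrahedral geometry the complex is necessarily high-spin; e^4 t2^4, CFSE = -0.8Δₜ ≈ -0.36Δₒ.
II: t₂g⁶ eg⁰, CFSE = -2.4Δₒ.
So II has the larger |CFSE|.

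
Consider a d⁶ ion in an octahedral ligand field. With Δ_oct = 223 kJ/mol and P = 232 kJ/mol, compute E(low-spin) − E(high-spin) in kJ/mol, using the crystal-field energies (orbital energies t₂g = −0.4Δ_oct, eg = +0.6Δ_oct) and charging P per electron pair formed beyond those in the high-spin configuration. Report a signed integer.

In the high-spin limit (t₂g⁴ eg²) the orbital term is -0.4Δ_oct = -89 kJ/mol, with no excess pairing.
Low-spin t₂g⁶ eg⁰ gives -2.4Δ_oct = -535 kJ/mol, but forming 2 extra pairs costs 2P = 464 kJ/mol, so E(LS) = -535 + 464 = -71 kJ/mol.
Thus E(LS) − E(HS) = 18 kJ/mol.

18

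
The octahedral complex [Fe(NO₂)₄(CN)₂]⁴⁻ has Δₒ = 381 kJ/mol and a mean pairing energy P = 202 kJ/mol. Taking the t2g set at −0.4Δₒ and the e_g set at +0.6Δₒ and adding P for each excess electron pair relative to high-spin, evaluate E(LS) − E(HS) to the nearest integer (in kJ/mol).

-358

Ligand charges: 4×(-1) from NO₂⁻ and 2×(-1) from CN⁻ sum to -6; with overall charge -4, Fe is +2.
Fe is in group 8, so Fe²⁺ is d⁶ (8 − 2 = 6).
High-spin: t2g^4 e_g^2, CFSE = -0.4Δₒ = -152 kJ/mol.
Low-spin t2g^6 e_g^0 gives -2.4Δₒ = -914 kJ/mol, but forming 2 extra pairs costs 2P = 404 kJ/mol, so E(LS) = -914 + 404 = -510 kJ/mol.
E(LS) − E(HS) = -510 − (-152) = -358 kJ/mol.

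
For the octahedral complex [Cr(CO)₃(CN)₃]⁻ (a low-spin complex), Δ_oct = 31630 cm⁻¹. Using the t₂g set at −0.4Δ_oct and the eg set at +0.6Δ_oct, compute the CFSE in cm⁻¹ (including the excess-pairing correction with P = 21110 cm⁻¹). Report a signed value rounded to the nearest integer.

-29498

Ligand charges: 3×(+0) from CO and 3×(-1) from CN⁻ sum to -3; with overall charge -1, Cr is +2.
Cr²⁺: group 6, so d-count = 6 − 2 = 4.
Electron filling gives t₂g⁴ eg⁰.
Orbital CFSE = 4(-0.4) + 0(0.6) = -1.6Δ_oct = -1.6 × 31630 = -50608 cm⁻¹.
Pairing penalty: 1 pair vs 0 in the high-spin reference → 1 extra × P = 21110 cm⁻¹.
Net CFSE = -50608 + 21110 = -29498 cm⁻¹.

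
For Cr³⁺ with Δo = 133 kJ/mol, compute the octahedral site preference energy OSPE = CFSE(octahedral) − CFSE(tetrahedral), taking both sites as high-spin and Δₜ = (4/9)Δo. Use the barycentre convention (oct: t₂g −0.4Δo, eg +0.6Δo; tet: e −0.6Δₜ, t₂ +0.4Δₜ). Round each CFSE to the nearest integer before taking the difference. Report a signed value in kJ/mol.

-113

Cr³⁺: group 6, so d-count = 6 − 3 = 3.
Octahedral high-spin t₂g³ eg⁰: CFSE = -1.2 × 133 = -160 kJ/mol.
Tetrahedral e² t₂¹ gives -0.8Δₜ = -0.8 × (4/9) × 133 = -47 kJ/mol.
OSPE = -160 − (-47) = -113 kJ/mol.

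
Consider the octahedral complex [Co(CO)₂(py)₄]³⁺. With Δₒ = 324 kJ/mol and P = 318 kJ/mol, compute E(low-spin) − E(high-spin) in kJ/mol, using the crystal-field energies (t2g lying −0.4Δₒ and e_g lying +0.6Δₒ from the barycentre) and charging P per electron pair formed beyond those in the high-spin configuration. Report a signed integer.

Ligand charges: 2×(+0) from CO and 4×(+0) from py sum to +0; with overall charge +3, Co is +3.
Co sits in group 9; removing 3 electrons leaves Co³⁺ with 9 − 3 = 6 d electrons.
High-spin: t2g^4 e_g^2, CFSE = -0.4Δₒ = -130 kJ/mol.
Low-spin: t2g^6 e_g^0, orbital CFSE = -2.4Δₒ = -778 kJ/mol; plus 2 excess pairs × P = +636 kJ/mol; total -142 kJ/mol.
Thus E(LS) − E(HS) = -12 kJ/mol.

-12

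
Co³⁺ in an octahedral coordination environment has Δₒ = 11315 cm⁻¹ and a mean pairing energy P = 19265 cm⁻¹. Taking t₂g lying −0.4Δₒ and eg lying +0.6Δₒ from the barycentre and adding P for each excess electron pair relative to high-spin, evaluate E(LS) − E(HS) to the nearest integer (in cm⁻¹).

15900

Co³⁺: group 9, so d-count = 9 − 3 = 6.
In the high-spin limit (t₂g⁴ eg²) the orbital term is -0.4Δₒ = -4526 cm⁻¹, with no excess pairing.
For low-spin the configuration is t₂g⁶ eg⁰: orbital energy -2.4 × 11315 = -27156 cm⁻¹, and 2 additional pairs relative to high-spin add 38530 cm⁻¹, giving 11374 cm⁻¹.
The difference is 11374 − (-4526) = 15900 cm⁻¹, so high-spin lies lower.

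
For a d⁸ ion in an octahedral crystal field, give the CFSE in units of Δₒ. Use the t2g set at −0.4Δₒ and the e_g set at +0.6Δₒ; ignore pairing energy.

-1.2 Δₒ

For octahedral d⁸ the high- and low-spin configurations coincide.
Configuration: t2g^6 e_g^2.
CFSE = 6(-0.4Δₒ) + 2(0.6Δₒ) = -2.4Δₒ + 1.2Δₒ = -1.2Δₒ.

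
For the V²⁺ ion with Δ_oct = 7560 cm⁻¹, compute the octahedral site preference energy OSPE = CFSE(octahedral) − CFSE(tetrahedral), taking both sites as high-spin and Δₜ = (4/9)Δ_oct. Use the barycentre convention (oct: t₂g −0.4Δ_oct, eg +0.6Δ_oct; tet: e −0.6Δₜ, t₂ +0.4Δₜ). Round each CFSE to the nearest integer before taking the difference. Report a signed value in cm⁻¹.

V is in group 5, so V²⁺ is d³ (5 − 2 = 3).
Octahedral (high-spin): t₂g³ eg⁰, CFSE = 3(−0.4) + 0(+0.6) = -1.2Δ_oct = -1.2 × 7560 = -9072 cm⁻¹.
In a tetrahedral site the filling is e² t₂¹: CFSE(tet) = -0.8Δₜ = -0.8 × (4/9)(7560) = -2688 cm⁻¹.
Subtracting, OSPE = -9072 − (-2688) = -6384 cm⁻¹.

-6384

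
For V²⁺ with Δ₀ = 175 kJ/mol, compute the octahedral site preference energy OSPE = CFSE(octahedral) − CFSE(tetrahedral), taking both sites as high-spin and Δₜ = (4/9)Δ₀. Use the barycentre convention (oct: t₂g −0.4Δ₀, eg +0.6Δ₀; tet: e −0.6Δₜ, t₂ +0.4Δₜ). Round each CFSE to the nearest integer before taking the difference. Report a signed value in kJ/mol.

-148

V²⁺: group 5, so d-count = 5 − 2 = 3.
Octahedral (high-spin): t2g^3 e_g^0, CFSE = 3(−0.4) + 0(+0.6) = -1.2Δ₀ = -1.2 × 175 = -210 kJ/mol.
Tetrahedral e^2 t2^1 gives -0.8Δₜ = -0.8 × (4/9) × 175 = -62 kJ/mol.
OSPE = CFSE(oct) − CFSE(tet) = -210 − (-62) = -148 kJ/mol.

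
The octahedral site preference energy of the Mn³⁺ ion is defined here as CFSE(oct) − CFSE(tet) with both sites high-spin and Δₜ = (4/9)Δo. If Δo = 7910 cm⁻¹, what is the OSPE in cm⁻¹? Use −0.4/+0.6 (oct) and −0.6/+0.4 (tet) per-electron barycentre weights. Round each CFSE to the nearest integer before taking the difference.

-3340

Group 7 minus oxidation state +3 gives a d⁴ configuration for Mn³⁺.
In an octahedral site d⁴ (HS) is t2g^3 e_g^1, giving CFSE(oct) = -0.6Δo = -4746 cm⁻¹.
Tetrahedral e^2 t2^2 gives -0.4Δₜ = -0.4 × (4/9) × 7910 = -1406 cm⁻¹.
OSPE = CFSE(oct) − CFSE(tet) = -4746 − (-1406) = -3340 cm⁻¹.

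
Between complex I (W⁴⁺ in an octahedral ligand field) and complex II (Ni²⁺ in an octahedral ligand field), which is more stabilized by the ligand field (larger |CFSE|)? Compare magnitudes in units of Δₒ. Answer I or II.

II

I: W⁴⁺: group 6, so d-count = 6 − 4 = 2; t₂g² eg⁰, CFSE = -0.8Δₒ.
II: Ni²⁺: group 10, so d-count = 10 − 2 = 8; For octahedral d⁸ the high- and low-spin configurations coincide; t₂g⁶ eg², CFSE = -1.2Δₒ.
So II has the larger |CFSE|.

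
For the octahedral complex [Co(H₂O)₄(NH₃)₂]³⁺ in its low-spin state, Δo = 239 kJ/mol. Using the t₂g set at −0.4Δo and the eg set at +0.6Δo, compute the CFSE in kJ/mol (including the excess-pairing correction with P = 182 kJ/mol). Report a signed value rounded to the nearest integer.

-210

Ligand charges: 4×(+0) from H₂O and 2×(+0) from NH₃ sum to +0; with overall charge +3, Co is +3.
Co sits in group 9; removing 3 electrons leaves Co³⁺ with 9 − 3 = 6 d electrons.
The d⁶ electrons fill as t₂g⁶ eg⁰.
The orbital stabilization is -2.4Δo = -2.4 × 239 = -574 kJ/mol.
High-spin d⁶ would be t₂g⁴ eg² with 1 pair; low-spin has 3, so 2 excess pairs cost +2P = +364 kJ/mol.
Combining: -574 + 364 = -210 kJ/mol.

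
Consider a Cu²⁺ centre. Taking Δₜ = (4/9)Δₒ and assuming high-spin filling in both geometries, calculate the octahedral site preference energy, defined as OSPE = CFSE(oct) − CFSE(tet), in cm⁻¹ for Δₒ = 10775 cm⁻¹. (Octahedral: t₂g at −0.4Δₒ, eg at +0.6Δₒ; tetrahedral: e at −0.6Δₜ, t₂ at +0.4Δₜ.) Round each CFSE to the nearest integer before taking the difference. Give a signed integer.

-4549

Cu is in group 11, so Cu²⁺ is d⁹ (11 − 2 = 9).
Octahedral high-spin t2g^6 e_g^3: CFSE = -0.6 × 10775 = -6465 cm⁻¹.
Tetrahedral e^4 t2^5 gives -0.4Δₜ = -0.4 × (4/9) × 10775 = -1916 cm⁻¹.
Subtracting, OSPE = -6465 − (-1916) = -4549 cm⁻¹.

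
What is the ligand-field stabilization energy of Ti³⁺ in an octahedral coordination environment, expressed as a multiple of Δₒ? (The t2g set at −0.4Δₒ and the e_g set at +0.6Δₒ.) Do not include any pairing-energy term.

Ti sits in group 4; removing 3 electrons leaves Ti³⁺ with 4 − 3 = 1 d electrons.
For octahedral d¹ the high- and low-spin configurations coincide.
Configuration: t2g^1 e_g^0.
CFSE = 1(-0.4Δₒ) + 0(0.6Δₒ) = -0.4Δₒ + 0.0Δₒ = -0.4Δₒ.

-0.4 Δₒ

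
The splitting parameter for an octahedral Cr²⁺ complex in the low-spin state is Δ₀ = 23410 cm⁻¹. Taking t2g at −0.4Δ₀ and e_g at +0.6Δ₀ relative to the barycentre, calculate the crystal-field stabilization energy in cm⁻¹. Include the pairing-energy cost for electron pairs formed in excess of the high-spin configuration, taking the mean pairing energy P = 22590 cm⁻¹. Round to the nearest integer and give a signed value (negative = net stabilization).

Cr sits in group 6; removing 2 electrons leaves Cr²⁺ with 6 − 2 = 4 d electrons.
The d⁴ electrons fill as t2g^4 e_g^0.
CFSE(orbital) = 4×(-0.4Δ₀) + 0×(0.6Δ₀) = -1.6Δ₀; with Δ₀ = 23410 cm⁻¹ that is -37456 cm⁻¹.
High-spin d⁴ would be t2g^3 e_g^1 with 0 pairs; low-spin has 1, so 1 excess pair costs +1P = +22590 cm⁻¹.
Overall CFSE = -37456 + 22590 = -14866 cm⁻¹.

-14866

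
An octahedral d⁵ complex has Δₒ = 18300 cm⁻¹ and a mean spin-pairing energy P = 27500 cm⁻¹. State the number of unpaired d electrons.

5

Since Δₒ = 18300 cm⁻¹ < P = 27500 cm⁻¹, the complex adopts the high-spin configuration.
Configuration: t2g^3 e_g^2.
Unpaired electrons: 5.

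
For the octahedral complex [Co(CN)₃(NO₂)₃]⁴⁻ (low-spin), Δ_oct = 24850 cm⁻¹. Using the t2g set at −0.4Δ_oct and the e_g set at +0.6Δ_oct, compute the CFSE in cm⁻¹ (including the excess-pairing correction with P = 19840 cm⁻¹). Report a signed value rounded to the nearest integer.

-24890

Ligand charges: 3×(-1) from CN⁻ and 3×(-1) from NO₂⁻ sum to -6; with overall charge -4, Co is +2.
Co is in group 9, so Co²⁺ is d⁷ (9 − 2 = 7).
Electron filling gives t2g^6 e_g^1.
The orbital stabilization is -1.8Δ_oct = -1.8 × 24850 = -44730 cm⁻¹.
Relative to high-spin t2g^5 e_g^2 (2 paired), the low-spin configuration has 1 additional pair, contributing +1 × 19840 = +19840 cm⁻¹.
Combining: -44730 + 19840 = -24890 cm⁻¹.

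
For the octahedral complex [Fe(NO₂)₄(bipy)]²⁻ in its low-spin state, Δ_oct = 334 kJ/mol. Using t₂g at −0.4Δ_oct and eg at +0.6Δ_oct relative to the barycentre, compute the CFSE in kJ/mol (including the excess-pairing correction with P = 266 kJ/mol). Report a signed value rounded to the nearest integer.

-270

Ligand charges: 4×(-1) from NO₂⁻ and 1×(+0) from bipy sum to -4; with overall charge -2, Fe is +2.
Group 8 minus oxidation state +2 gives a d⁶ configuration for Fe²⁺.
Electron filling gives t₂g⁶ eg⁰.
CFSE(orbital) = 6×(-0.4Δ_oct) + 0×(0.6Δ_oct) = -2.4Δ_oct; with Δ_oct = 334 kJ/mol that is -802 kJ/mol.
Pairing penalty: 3 pairs vs 1 in the high-spin reference → 2 extra × P = 532 kJ/mol.
Overall CFSE = -802 + 532 = -270 kJ/mol.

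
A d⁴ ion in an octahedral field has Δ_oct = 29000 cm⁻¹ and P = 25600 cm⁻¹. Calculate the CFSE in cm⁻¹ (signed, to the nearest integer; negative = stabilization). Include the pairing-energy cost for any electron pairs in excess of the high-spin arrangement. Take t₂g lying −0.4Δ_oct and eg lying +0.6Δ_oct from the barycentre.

Here Δ_oct > P (29000 > 25600), so the low-spin state is favoured.
That gives t₂g⁴ eg⁰.
Orbital CFSE = -1.6Δ_oct = -1.6 × 29000 = -46400 cm⁻¹.
Excess pairs vs high-spin: 1 − 0 = 1; pairing cost = +25600 cm⁻¹.
Net CFSE = -46400 + 25600 = -20800 cm⁻¹.

-20800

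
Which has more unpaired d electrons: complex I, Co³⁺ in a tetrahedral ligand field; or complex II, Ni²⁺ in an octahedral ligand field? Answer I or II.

I

I: Group 9 minus oxidation state +3 gives a d⁶ configuration for Co³⁺; With tetrahedral geometry the complex is necessarily high-spin; e³ t₂³ → 4 unpaired.
II: Group 10 minus oxidation state +2 gives a d⁸ configuration for Ni²⁺; t₂g⁶ eg² → 2 unpaired.
So I has more unpaired electrons.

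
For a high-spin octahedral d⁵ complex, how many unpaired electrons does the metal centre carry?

5

Configuration: t2g^3 e_g^2, giving 5 unpaired electrons.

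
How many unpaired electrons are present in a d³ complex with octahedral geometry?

Configuration: t₂g³ eg⁰, giving 3 unpaired electrons.

3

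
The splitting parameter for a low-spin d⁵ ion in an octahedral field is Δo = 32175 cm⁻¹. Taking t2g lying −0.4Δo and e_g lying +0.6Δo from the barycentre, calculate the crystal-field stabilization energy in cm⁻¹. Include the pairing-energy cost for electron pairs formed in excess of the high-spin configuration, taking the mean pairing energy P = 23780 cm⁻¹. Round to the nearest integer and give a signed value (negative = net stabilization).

Electron filling gives t2g^5 e_g^0.
The orbital stabilization is -2.0Δo = -2.0 × 32175 = -64350 cm⁻¹.
High-spin d⁵ would be t2g^3 e_g^2 with 0 pairs; low-spin has 2, so 2 excess pairs cost +2P = +47560 cm⁻¹.
Combining: -64350 + 47560 = -16790 cm⁻¹.

-16790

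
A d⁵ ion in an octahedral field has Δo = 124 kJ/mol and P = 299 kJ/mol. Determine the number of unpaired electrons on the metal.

Here Δo < P (124 < 299), so the high-spin state is favoured.
That gives t2g^3 e_g^2.
Unpaired electrons: 5.

5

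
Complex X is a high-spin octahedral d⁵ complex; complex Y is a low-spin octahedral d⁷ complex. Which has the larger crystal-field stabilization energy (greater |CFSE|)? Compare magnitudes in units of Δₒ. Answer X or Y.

X: t2g^3 e_g^2, CFSE = 0.0Δₒ.
Y: t2g^6 e_g^1, CFSE = -1.8Δₒ.
So Y has the larger |CFSE|.

Y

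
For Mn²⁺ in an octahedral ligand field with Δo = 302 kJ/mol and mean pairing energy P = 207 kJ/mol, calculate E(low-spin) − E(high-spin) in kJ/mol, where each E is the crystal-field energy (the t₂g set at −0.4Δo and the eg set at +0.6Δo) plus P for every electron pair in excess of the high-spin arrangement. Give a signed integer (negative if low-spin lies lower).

-190

Mn is in group 7, so Mn²⁺ is d⁵ (7 − 2 = 5).
High-spin: t₂g³ eg², CFSE = 0.0Δo = 0 kJ/mol.
Low-spin t₂g⁵ eg⁰ gives -2.0Δo = -604 kJ/mol, but forming 2 extra pairs costs 2P = 414 kJ/mol, so E(LS) = -604 + 414 = -190 kJ/mol.
Thus E(LS) − E(HS) = -190 kJ/mol.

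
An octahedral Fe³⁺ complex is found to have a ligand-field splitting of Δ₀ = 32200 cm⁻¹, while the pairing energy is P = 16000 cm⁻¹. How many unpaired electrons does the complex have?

1

Fe is in group 8, so Fe³⁺ is d⁵ (8 − 3 = 5).
Δ₀ > P, so pairing is preferred: the ground state is low-spin.
That gives t₂g⁵ eg⁰.
Unpaired electrons: 1.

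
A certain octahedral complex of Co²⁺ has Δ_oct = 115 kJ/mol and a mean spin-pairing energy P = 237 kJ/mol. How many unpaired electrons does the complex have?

Group 9 minus oxidation state +2 gives a d⁷ configuration for Co²⁺.
Δ_oct < P, so pairing is avoided: the ground state is high-spin.
That gives t2g^5 e_g^2.
Unpaired electrons: 3.

3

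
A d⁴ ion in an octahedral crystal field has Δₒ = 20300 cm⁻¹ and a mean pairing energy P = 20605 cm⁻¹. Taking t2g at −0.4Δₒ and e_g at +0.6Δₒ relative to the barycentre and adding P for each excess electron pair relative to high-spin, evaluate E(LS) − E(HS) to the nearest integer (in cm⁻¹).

305

In the high-spin limit (t2g^3 e_g^1) the orbital term is -0.6Δₒ = -12180 cm⁻¹, with no excess pairing.
For low-spin the configuration is t2g^4 e_g^0: orbital energy -1.6 × 20300 = -32480 cm⁻¹, and 1 additional pair relative to high-spin adds 20605 cm⁻¹, giving -11875 cm⁻¹.
Thus E(LS) − E(HS) = 305 cm⁻¹.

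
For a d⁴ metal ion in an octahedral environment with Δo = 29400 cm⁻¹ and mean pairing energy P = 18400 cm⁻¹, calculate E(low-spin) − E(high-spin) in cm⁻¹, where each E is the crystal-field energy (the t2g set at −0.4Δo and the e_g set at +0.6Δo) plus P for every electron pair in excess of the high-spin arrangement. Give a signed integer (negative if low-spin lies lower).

-11000

High-spin d⁴ fills as t2g^3 e_g^1 with CFSE 3(−0.4) + 1(+0.6) = -0.6Δo = -17640 cm⁻¹.
For low-spin the configuration is t2g^4 e_g^0: orbital energy -1.6 × 29400 = -47040 cm⁻¹, and 1 additional pair relative to high-spin adds 18400 cm⁻¹, giving -28640 cm⁻¹.
The difference is -28640 − (-17640) = -11000 cm⁻¹, so low-spin lies lower.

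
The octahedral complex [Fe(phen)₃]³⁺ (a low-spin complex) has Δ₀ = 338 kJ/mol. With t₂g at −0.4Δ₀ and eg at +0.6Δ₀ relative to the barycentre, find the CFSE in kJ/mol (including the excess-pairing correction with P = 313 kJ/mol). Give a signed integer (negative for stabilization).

phen is neutral, so the +3 overall charge sits on Fe: oxidation state +3.
Group 8 minus oxidation state +3 gives a d⁵ configuration for Fe³⁺.
The d⁵ electrons fill as t₂g⁵ eg⁰.
The orbital stabilization is -2.0Δ₀ = -2.0 × 338 = -676 kJ/mol.
Pairing penalty: 2 pairs vs 0 in the high-spin reference → 2 extra × P = 626 kJ/mol.
Net CFSE = -676 + 626 = -50 kJ/mol.

-50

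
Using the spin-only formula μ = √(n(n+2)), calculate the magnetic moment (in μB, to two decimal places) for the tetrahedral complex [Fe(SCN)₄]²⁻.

Each SCN⁻ contributes -1; 4 × (-1) = -4. With overall charge -2, Fe is in the +2 oxidation state.
Fe²⁺: group 8, so d-count = 8 − 2 = 6.
With tetrahedral geometry the complex is necessarily high-spin.
Configuration: e^3 t2^3 → 4 unpaired electrons.
μ(spin-only) = √[4(4+2)] = √24 ≈ 4.90 μB.

4.90 μB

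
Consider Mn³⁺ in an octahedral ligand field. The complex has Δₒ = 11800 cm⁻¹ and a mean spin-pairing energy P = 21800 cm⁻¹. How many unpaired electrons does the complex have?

Group 7 minus oxidation state +3 gives a d⁴ configuration for Mn³⁺.
Since Δₒ = 11800 cm⁻¹ < P = 21800 cm⁻¹, the complex adopts the high-spin configuration.
That gives t₂g³ eg¹.
Unpaired electrons: 4.

4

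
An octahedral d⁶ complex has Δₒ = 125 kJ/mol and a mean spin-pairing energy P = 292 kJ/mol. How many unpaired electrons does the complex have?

Here Δₒ < P (125 < 292), so the high-spin state is favoured.
That gives t₂g⁴ eg².
Unpaired electrons: 4.

4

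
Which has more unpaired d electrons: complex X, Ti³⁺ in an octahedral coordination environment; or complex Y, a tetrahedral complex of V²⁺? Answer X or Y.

Y

X: Ti is in group 4, so Ti³⁺ is d¹ (4 − 3 = 1); For octahedral d¹ the high- and low-spin configurations coincide; t₂g¹ eg⁰ → 1 unpaired.
Y: V²⁺: group 5, so d-count = 5 − 2 = 3; Tetrahedral splitting is small, so the complex is high-spin; e² t₂¹ → 3 unpaired.
So Y has more unpaired electrons.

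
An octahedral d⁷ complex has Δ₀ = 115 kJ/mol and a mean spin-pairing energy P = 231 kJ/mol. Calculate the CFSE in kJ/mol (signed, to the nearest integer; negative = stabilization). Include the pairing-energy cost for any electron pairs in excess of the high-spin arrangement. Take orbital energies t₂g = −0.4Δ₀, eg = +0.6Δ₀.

-92

Δ₀ < P, so pairing is avoided: the ground state is high-spin.
Configuration: t₂g⁵ eg².
Orbital CFSE = -0.8Δ₀ = -0.8 × 115 = -92 kJ/mol.
High-spin has no excess pairs, so no pairing correction applies.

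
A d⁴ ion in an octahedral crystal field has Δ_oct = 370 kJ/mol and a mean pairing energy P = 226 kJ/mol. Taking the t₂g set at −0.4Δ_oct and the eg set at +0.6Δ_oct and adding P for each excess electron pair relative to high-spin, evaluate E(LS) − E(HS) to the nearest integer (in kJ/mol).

-144

High-spin d⁴ fills as t₂g³ eg¹ with CFSE 3(−0.4) + 1(+0.6) = -0.6Δ_oct = -222 kJ/mol.
Low-spin: t₂g⁴ eg⁰, orbital CFSE = -1.6Δ_oct = -592 kJ/mol; plus 1 excess pair × P = +226 kJ/mol; total -366 kJ/mol.
The difference is -366 − (-222) = -144 kJ/mol, so low-spin lies lower.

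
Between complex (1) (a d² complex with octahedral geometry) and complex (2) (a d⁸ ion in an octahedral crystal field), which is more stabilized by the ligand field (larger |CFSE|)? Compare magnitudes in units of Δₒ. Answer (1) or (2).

(2)

(1): For octahedral d² the high- and low-spin configurations coincide; t₂g² eg⁰, CFSE = -0.8Δₒ.
(2): t₂g⁶ eg², CFSE = -1.2Δₒ.
So (2) has the larger |CFSE|.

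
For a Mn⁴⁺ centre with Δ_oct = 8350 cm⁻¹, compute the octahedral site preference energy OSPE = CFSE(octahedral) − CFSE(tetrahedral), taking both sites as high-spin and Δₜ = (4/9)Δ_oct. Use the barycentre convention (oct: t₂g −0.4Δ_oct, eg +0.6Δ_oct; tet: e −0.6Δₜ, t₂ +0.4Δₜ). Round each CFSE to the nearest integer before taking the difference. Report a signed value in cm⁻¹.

Mn⁴⁺: group 7, so d-count = 7 − 4 = 3.
In an octahedral site d³ (HS) is t₂g³ eg⁰, giving CFSE(oct) = -1.2Δ_oct = -10020 cm⁻¹.
Tetrahedral: e² t₂¹, CFSE = 2(−0.6) + 1(+0.4) = -0.8Δₜ = -0.8 × (4/9) × 8350 = -2969 cm⁻¹.
OSPE = CFSE(oct) − CFSE(tet) = -10020 − (-2969) = -7051 cm⁻¹.

-7051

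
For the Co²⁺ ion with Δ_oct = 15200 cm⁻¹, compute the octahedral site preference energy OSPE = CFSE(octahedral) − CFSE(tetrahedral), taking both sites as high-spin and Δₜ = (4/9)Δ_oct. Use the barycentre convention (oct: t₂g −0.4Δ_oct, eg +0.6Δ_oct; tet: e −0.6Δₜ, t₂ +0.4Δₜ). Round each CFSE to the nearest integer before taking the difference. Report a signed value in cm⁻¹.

-4053

Co²⁺: group 9, so d-count = 9 − 2 = 7.
Octahedral high-spin t₂g⁵ eg²: CFSE = -0.8 × 15200 = -12160 cm⁻¹.
Tetrahedral: e⁴ t₂³, CFSE = 4(−0.6) + 3(+0.4) = -1.2Δₜ = -1.2 × (4/9) × 15200 = -8107 cm⁻¹.
Subtracting, OSPE = -12160 − (-8107) = -4053 cm⁻¹.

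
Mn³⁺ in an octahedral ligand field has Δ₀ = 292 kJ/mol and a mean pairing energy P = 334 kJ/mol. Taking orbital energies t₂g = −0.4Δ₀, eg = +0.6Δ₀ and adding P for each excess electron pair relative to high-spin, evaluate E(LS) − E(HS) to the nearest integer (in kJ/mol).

Mn sits in group 7; removing 3 electrons leaves Mn³⁺ with 7 − 3 = 4 d electrons.
High-spin: t₂g³ eg¹, CFSE = -0.6Δ₀ = -175 kJ/mol.
Low-spin: t₂g⁴ eg⁰, orbital CFSE = -1.6Δ₀ = -467 kJ/mol; plus 1 excess pair × P = +334 kJ/mol; total -133 kJ/mol.
The difference is -133 − (-175) = 42 kJ/mol, so high-spin lies lower.

42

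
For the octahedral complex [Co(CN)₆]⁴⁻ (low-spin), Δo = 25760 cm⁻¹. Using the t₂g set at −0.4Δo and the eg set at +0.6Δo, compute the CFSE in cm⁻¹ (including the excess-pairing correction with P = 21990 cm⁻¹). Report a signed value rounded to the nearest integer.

-24378

Each CN⁻ contributes -1; 6 × (-1) = -6. With overall charge -4, Co is in the +2 oxidation state.
Co sits in group 9; removing 2 electrons leaves Co²⁺ with 9 − 2 = 7 d electrons.
Configuration: t₂g⁶ eg¹.
Orbital CFSE = 6(-0.4) + 1(0.6) = -1.8Δo = -1.8 × 25760 = -46368 cm⁻¹.
High-spin d⁷ would be t₂g⁵ eg² with 2 pairs; low-spin has 3, so 1 excess pair costs +1P = +21990 cm⁻¹.
Combining: -46368 + 21990 = -24378 cm⁻¹.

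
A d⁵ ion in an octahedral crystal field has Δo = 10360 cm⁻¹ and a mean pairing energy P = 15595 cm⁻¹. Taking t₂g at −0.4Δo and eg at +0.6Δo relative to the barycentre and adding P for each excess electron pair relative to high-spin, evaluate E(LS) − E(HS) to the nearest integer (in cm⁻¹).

10470

In the high-spin limit (t₂g³ eg²) the orbital term is 0.0Δo = 0 cm⁻¹, with no excess pairing.
Low-spin t₂g⁵ eg⁰ gives -2.0Δo = -20720 cm⁻¹, but forming 2 extra pairs costs 2P = 31190 cm⁻¹, so E(LS) = -20720 + 31190 = 10470 cm⁻¹.
The difference is 10470 − (0) = 10470 cm⁻¹, so high-spin lies lower.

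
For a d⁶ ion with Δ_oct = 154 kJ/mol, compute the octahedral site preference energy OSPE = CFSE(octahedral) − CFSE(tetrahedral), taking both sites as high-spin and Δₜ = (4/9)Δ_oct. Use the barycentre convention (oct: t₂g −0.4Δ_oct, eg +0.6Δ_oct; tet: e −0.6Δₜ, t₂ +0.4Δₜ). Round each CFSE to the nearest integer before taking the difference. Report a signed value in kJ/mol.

In an octahedral site d⁶ (HS) is t₂g⁴ eg², giving CFSE(oct) = -0.4Δ_oct = -62 kJ/mol.
In a tetrahedral site the filling is e³ t₂³: CFSE(tet) = -0.6Δₜ = -0.6 × (4/9)(154) = -41 kJ/mol.
OSPE = -62 − (-41) = -21 kJ/mol.

-21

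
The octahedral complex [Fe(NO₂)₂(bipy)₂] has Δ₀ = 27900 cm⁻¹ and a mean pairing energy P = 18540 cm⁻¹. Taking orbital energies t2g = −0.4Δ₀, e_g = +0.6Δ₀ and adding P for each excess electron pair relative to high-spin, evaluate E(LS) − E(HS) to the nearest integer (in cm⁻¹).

Ligand charges: 2×(-1) from NO₂⁻ and 2×(+0) from bipy sum to -2; with overall charge +0, Fe is +2.
Fe is in group 8, so Fe²⁺ is d⁶ (8 − 2 = 6).
High-spin d⁶ fills as t2g^4 e_g^2 with CFSE 4(−0.4) + 2(+0.6) = -0.4Δ₀ = -11160 cm⁻¹.
Low-spin t2g^6 e_g^0 gives -2.4Δ₀ = -66960 cm⁻¹, but forming 2 extra pairs costs 2P = 37080 cm⁻¹, so E(LS) = -66960 + 37080 = -29880 cm⁻¹.
E(LS) − E(HS) = -29880 − (-11160) = -18720 cm⁻¹.

-18720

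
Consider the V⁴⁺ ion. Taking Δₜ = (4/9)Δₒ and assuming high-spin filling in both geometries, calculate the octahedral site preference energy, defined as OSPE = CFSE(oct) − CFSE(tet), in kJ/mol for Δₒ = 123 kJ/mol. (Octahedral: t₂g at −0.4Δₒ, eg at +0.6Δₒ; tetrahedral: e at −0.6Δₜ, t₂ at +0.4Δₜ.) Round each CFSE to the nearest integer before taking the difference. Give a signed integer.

V sits in group 5; removing 4 electrons leaves V⁴⁺ with 5 − 4 = 1 d electrons.
Octahedral high-spin t₂g¹ eg⁰: CFSE = -0.4 × 123 = -49 kJ/mol.
Tetrahedral e¹ t₂⁰ gives -0.6Δₜ = -0.6 × (4/9) × 123 = -33 kJ/mol.
OSPE = CFSE(oct) − CFSE(tet) = -49 − (-33) = -16 kJ/mol.

-16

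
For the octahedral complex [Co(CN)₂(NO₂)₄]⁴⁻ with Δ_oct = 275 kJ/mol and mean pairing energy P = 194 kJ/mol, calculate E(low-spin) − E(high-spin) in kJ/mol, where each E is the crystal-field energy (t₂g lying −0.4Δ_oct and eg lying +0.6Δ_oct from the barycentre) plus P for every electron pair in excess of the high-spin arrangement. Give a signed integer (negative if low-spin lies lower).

-81

Ligand charges: 2×(-1) from CN⁻ and 4×(-1) from NO₂⁻ sum to -6; with overall charge -4, Co is +2.
Co²⁺: group 9, so d-count = 9 − 2 = 7.
In the high-spin limit (t₂g⁵ eg²) the orbital term is -0.8Δ_oct = -220 kJ/mol, with no excess pairing.
For low-spin the configuration is t₂g⁶ eg¹: orbital energy -1.8 × 275 = -495 kJ/mol, and 1 additional pair relative to high-spin adds 194 kJ/mol, giving -301 kJ/mol.
The difference is -301 − (-220) = -81 kJ/mol, so low-spin lies lower.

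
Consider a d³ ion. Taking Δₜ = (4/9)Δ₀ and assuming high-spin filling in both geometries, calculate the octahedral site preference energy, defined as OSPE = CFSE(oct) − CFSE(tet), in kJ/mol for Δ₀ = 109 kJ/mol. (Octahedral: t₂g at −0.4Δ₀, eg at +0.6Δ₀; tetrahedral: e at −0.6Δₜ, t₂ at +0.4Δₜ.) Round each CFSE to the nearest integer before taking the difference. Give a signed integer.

-92

In an octahedral site d³ (HS) is t2g^3 e_g^0, giving CFSE(oct) = -1.2Δ₀ = -131 kJ/mol.
Tetrahedral: e^2 t2^1, CFSE = 2(−0.6) + 1(+0.4) = -0.8Δₜ = -0.8 × (4/9) × 109 = -39 kJ/mol.
OSPE = -131 − (-39) = -92 kJ/mol.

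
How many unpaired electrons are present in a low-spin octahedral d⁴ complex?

2

Configuration: t₂g⁴ eg⁰, giving 2 unpaired electrons.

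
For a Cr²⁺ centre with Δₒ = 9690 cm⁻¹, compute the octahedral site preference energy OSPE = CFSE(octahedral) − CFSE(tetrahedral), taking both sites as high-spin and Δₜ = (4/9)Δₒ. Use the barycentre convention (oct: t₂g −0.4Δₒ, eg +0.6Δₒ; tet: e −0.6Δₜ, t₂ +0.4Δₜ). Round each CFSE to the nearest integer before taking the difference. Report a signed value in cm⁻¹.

-4091

Cr sits in group 6; removing 2 electrons leaves Cr²⁺ with 6 − 2 = 4 d electrons.
In an octahedral site d⁴ (HS) is t2g^3 e_g^1, giving CFSE(oct) = -0.6Δₒ = -5814 cm⁻¹.
Tetrahedral e^2 t2^2 gives -0.4Δₜ = -0.4 × (4/9) × 9690 = -1723 cm⁻¹.
OSPE = CFSE(oct) − CFSE(tet) = -5814 − (-1723) = -4091 cm⁻¹.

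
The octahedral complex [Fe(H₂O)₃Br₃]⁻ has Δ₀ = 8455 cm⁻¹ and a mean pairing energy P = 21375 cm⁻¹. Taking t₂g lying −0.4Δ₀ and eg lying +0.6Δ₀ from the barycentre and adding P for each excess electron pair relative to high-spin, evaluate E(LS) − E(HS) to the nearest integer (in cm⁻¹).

Ligand charges: 3×(+0) from H₂O and 3×(-1) from Br⁻ sum to -3; with overall charge -1, Fe is +2.
Fe is in group 8, so Fe²⁺ is d⁶ (8 − 2 = 6).
High-spin d⁶ fills as t₂g⁴ eg² with CFSE 4(−0.4) + 2(+0.6) = -0.4Δ₀ = -3382 cm⁻¹.
Low-spin: t₂g⁶ eg⁰, orbital CFSE = -2.4Δ₀ = -20292 cm⁻¹; plus 2 excess pairs × P = +42750 cm⁻¹; total 22458 cm⁻¹.
The difference is 22458 − (-3382) = 25840 cm⁻¹, so high-spin lies lower.

25840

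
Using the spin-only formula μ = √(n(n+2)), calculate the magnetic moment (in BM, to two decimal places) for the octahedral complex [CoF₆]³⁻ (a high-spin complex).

4.90 BM

Each F⁻ contributes -1; 6 × (-1) = -6. With overall charge -3, Co is in the +3 oxidation state.
Co is in group 9, so Co³⁺ is d⁶ (9 − 3 = 6).
Configuration: t₂g⁴ eg² → 4 unpaired electrons.
μ(spin-only) = √[4(4+2)] = √24 ≈ 4.90 BM.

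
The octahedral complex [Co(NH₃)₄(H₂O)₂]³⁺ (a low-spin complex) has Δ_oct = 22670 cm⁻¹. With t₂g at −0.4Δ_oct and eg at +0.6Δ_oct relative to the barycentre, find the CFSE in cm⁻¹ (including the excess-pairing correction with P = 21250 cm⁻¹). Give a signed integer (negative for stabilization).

Ligand charges: 4×(+0) from NH₃ and 2×(+0) from H₂O sum to +0; with overall charge +3, Co is +3.
Co is in group 9, so Co³⁺ is d⁶ (9 − 3 = 6).
Electron filling gives t₂g⁶ eg⁰.
CFSE(orbital) = 6×(-0.4Δ_oct) + 0×(0.6Δ_oct) = -2.4Δ_oct; with Δ_oct = 22670 cm⁻¹ that is -54408 cm⁻¹.
Relative to high-spin t₂g⁴ eg² (1 paired), the low-spin configuration has 2 additional pairs, contributing +2 × 21250 = +42500 cm⁻¹.
Overall CFSE = -54408 + 42500 = -11908 cm⁻¹.

-11908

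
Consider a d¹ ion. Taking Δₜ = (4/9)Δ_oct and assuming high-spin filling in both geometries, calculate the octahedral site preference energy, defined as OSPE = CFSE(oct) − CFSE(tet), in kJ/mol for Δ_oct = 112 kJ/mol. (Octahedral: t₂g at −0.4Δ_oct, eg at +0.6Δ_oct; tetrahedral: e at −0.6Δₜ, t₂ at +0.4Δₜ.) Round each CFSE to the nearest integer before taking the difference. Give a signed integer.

Octahedral high-spin t₂g¹ eg⁰: CFSE = -0.4 × 112 = -45 kJ/mol.
Tetrahedral e¹ t₂⁰ gives -0.6Δₜ = -0.6 × (4/9) × 112 = -30 kJ/mol.
Subtracting, OSPE = -45 − (-30) = -15 kJ/mol.

-15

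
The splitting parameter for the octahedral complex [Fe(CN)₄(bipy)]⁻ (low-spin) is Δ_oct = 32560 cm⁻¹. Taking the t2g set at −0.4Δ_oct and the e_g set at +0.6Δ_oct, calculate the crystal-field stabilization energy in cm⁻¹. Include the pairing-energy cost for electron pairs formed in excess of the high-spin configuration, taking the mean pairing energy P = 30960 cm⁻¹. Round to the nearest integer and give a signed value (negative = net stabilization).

Ligand charges: 4×(-1) from CN⁻ and 1×(+0) from bipy sum to -4; with overall charge -1, Fe is +3.
Fe is in group 8, so Fe³⁺ is d⁵ (8 − 3 = 5).
Configuration: t2g^5 e_g^0.
The orbital stabilization is -2.0Δ_oct = -2.0 × 32560 = -65120 cm⁻¹.
Relative to high-spin t2g^3 e_g^2 (0 paired), the low-spin configuration has 2 additional pairs, contributing +2 × 30960 = +61920 cm⁻¹.
Combining: -65120 + 61920 = -3200 cm⁻¹.

-3200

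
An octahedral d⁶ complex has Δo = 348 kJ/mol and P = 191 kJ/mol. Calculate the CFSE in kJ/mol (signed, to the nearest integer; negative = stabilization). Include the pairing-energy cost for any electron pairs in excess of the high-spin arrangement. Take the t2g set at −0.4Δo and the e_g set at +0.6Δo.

-453

Δo > P, so pairing is preferred: the ground state is low-spin.
Filling d⁶ accordingly: t2g^6 e_g^0.
Orbital CFSE = -2.4Δo = -2.4 × 348 = -835 kJ/mol.
Excess pairs vs high-spin: 3 − 1 = 2; pairing cost = +382 kJ/mol.
Net CFSE = -835 + 382 = -453 kJ/mol.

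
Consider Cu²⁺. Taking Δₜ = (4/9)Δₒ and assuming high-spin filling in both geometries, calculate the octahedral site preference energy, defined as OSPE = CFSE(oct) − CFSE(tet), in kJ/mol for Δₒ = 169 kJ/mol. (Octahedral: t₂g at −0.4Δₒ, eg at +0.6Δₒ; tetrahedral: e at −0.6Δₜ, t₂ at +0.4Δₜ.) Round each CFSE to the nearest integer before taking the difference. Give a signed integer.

Cu is in group 11, so Cu²⁺ is d⁹ (11 − 2 = 9).
Octahedral high-spin t₂g⁶ eg³: CFSE = -0.6 × 169 = -101 kJ/mol.
Tetrahedral e⁴ t₂⁵ gives -0.4Δₜ = -0.4 × (4/9) × 169 = -30 kJ/mol.
Subtracting, OSPE = -101 − (-30) = -71 kJ/mol.

-71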